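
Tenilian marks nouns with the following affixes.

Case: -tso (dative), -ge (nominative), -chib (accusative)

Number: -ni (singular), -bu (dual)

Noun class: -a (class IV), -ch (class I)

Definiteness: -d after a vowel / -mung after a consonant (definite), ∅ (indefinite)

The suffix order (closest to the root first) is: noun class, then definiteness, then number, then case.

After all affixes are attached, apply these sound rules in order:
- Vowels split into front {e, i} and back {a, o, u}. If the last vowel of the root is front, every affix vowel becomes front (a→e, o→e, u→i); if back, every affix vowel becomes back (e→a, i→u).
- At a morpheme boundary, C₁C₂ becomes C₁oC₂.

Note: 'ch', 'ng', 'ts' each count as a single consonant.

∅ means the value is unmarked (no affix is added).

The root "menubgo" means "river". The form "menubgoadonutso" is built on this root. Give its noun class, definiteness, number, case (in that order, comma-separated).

Segment: menubgo-a-d-ni-tso.
noun class: -a → class IV.
definiteness: -d/mung → definite.
number: -ni → singular.
case: -tso → dative.

class IV, definite, singular, dative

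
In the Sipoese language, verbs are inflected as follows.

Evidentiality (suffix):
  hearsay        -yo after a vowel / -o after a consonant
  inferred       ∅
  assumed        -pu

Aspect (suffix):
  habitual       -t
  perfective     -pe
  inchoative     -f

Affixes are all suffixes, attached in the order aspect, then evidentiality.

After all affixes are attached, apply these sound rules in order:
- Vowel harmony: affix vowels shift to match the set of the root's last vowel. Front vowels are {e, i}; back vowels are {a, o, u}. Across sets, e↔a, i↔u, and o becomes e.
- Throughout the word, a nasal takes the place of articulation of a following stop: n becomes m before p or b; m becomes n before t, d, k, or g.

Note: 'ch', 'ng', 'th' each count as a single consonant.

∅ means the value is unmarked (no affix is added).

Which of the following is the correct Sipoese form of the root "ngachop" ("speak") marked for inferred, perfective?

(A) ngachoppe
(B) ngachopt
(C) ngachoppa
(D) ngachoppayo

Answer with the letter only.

Attach aspect perfective -pe → ngachoppe.
evidentiality = inferred: zero marking, form stays ngachoppe.
Apply vowel harmony: ngachoppe → ngachoppa.
Nasal assimilation: no change.
So the correct form is ngachoppa, option (C).
(B) ngachopt is wrong: it uses habitual instead of perfective for aspect.
(D) ngachoppayo is wrong: it uses hearsay instead of inferred for evidentiality.
(A) ngachoppe is wrong: it fails to apply the sound rule(s).

C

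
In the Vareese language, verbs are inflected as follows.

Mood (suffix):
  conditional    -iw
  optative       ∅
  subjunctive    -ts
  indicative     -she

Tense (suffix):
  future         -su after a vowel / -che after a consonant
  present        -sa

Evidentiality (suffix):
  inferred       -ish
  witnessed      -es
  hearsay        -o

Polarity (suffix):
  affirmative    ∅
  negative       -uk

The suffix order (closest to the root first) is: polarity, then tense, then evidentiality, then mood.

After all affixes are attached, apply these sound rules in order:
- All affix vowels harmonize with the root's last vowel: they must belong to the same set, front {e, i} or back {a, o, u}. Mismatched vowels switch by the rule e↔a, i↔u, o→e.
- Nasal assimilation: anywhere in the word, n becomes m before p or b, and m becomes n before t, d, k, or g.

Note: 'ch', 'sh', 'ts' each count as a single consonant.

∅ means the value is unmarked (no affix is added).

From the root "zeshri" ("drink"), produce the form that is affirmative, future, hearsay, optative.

polarity = affirmative: zero marking, form stays zeshri.
Attach tense future -su (after vowel 'i') → zeshrisu.
Attach evidentiality hearsay -o → zeshrisuo.
mood = optative: zero marking, form stays zeshrisuo.
Apply vowel harmony: zeshrisuo → zeshrisie.
Nasal assimilation: no change.

zeshrisie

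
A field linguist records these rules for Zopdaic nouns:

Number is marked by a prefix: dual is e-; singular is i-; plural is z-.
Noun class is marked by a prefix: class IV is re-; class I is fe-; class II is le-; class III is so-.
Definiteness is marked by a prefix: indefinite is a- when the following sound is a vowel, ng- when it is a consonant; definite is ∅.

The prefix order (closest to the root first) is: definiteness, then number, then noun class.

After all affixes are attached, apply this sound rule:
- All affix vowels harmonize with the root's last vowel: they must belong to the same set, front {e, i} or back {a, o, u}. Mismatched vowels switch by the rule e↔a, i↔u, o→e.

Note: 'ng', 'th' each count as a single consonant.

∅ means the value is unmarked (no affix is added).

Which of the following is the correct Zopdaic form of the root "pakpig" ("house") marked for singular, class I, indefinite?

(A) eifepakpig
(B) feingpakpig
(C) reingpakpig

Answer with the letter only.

B

Attach definiteness indefinite ng- (before consonant 'p') → ngpakpig.
Attach number singular i- → ingpakpig.
Attach noun class class I fe- → feingpakpig.
Vowel harmony: no change.
So the correct form is feingpakpig, option (B).
(A) eifepakpig is wrong: it has the affixes in the wrong order.
(C) reingpakpig is wrong: it uses class IV instead of class I for noun class.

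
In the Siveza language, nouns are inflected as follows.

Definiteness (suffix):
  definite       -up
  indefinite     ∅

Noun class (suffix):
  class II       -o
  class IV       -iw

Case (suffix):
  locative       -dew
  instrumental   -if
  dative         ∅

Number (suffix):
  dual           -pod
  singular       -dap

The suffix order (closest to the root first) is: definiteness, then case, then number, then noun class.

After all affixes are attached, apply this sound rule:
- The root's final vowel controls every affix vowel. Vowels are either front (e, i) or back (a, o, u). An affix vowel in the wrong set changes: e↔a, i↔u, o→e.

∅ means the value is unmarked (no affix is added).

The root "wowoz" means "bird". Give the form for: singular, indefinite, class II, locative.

definiteness = indefinite: zero marking, form stays wowoz.
Attach case locative -dew → wowozdew.
Attach number singular -dap → wowozdewdap.
Attach noun class class II -o → wowozdewdapo.
Apply vowel harmony: wowozdewdapo → wowozdawdapo.

wowozdawdapo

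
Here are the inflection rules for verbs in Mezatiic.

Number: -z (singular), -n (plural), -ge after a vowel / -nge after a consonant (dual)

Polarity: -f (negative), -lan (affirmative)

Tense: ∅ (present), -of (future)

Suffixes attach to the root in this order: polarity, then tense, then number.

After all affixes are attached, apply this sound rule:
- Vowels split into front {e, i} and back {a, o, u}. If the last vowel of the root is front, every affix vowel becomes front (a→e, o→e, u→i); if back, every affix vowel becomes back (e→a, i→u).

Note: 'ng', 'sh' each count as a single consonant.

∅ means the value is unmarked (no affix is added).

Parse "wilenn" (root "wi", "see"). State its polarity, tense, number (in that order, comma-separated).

Segment: wi-lan-n.
polarity: -lan → affirmative.
tense: ∅ → present.
number: -n → plural.

affirmative, present, plural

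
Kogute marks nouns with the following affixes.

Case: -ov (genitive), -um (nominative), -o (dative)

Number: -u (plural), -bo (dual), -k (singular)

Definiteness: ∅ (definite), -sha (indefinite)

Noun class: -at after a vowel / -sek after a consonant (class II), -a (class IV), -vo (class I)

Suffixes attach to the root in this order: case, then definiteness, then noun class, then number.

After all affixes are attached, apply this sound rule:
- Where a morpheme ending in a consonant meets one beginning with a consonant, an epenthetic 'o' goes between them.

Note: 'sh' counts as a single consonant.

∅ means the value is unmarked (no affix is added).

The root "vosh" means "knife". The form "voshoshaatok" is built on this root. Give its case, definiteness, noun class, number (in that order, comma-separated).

dative, indefinite, class II, singular

Segment: vosh-o-sha-at-k.
case: -o → dative.
definiteness: -sha → indefinite.
noun class: -at/sek → class II.
number: -k → singular.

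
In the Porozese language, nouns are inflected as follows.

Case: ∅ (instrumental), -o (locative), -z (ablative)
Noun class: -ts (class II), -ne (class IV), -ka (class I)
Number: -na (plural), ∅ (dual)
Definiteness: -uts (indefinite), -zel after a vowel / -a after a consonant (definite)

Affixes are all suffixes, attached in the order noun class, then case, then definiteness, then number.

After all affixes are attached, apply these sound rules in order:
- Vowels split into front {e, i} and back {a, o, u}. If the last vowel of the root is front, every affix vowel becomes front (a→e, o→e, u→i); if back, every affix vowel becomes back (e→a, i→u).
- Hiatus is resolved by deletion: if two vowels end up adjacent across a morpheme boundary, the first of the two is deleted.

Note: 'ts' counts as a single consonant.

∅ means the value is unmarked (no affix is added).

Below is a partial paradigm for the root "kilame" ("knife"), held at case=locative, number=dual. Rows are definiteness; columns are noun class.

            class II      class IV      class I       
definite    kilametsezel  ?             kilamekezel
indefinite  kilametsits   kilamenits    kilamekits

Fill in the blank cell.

kilamenezel

Attach noun class class IV -ne → kilamene.
Attach case locative -o → kilameneo.
Attach definiteness definite -zel (after vowel 'o') → kilameneozel.
number = dual: zero marking, form stays kilameneozel.
Apply vowel harmony: kilameneozel → kilameneezel.
Apply vowel deletion: kilameneezel → kilamenezel.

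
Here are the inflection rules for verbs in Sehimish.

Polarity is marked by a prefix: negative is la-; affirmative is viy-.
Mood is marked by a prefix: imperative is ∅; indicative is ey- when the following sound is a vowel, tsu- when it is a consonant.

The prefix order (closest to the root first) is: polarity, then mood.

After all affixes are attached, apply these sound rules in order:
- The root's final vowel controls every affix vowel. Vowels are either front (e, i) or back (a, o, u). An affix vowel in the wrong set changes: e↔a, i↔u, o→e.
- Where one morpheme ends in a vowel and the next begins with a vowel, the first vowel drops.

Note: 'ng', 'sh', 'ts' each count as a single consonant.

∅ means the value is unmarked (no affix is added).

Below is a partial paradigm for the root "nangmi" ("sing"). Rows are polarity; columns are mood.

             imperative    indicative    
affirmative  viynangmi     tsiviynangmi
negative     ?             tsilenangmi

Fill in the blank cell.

lenangmi

Attach polarity negative la- → lanangmi.
mood = imperative: zero marking, form stays lanangmi.
Apply vowel harmony: lanangmi → lenangmi.
Vowel deletion: no change.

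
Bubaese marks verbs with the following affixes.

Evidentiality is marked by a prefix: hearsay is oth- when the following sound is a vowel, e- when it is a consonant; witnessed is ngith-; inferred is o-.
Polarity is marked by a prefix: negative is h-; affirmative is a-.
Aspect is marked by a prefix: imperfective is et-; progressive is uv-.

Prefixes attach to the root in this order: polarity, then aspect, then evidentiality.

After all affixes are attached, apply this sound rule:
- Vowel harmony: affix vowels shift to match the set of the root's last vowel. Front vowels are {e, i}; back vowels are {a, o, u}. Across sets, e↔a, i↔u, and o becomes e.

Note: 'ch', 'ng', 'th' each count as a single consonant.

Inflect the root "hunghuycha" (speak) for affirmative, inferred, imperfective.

Attach polarity affirmative a- → ahunghuycha.
Attach aspect imperfective et- → etahunghuycha.
Attach evidentiality inferred o- → oetahunghuycha.
Apply vowel harmony: oetahunghuycha → oatahunghuycha.

oatahunghuycha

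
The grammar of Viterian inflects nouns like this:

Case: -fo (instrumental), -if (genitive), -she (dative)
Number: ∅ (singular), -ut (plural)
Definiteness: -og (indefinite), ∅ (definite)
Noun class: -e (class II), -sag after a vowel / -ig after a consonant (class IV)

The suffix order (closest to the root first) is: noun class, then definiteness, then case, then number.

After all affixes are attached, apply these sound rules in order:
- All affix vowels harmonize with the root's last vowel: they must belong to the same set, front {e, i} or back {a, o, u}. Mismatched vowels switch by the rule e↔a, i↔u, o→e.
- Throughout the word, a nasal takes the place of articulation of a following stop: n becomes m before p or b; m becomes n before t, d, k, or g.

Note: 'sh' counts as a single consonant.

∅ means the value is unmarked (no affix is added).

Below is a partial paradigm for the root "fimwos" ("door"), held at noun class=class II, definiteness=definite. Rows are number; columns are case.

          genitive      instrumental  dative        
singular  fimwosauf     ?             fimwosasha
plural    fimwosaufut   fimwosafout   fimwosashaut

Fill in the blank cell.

Attach noun class class II -e → fimwose.
definiteness = definite: zero marking, form stays fimwose.
Attach case instrumental -fo → fimwosefo.
number = singular: zero marking, form stays fimwosefo.
Apply vowel harmony: fimwosefo → fimwosafo.
Nasal assimilation: no change.

fimwosafo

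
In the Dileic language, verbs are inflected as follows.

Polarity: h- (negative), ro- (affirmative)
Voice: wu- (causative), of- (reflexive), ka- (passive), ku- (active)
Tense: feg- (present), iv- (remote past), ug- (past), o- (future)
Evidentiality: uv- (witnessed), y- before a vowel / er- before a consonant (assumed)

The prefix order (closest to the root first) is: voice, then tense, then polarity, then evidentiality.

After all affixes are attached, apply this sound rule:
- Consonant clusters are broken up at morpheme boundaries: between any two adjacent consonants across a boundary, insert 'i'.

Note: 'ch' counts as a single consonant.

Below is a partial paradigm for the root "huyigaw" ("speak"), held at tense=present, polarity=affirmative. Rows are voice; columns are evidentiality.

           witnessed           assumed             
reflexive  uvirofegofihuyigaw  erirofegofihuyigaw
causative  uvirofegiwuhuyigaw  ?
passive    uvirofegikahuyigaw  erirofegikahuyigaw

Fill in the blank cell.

Attach voice causative wu- → wuhuyigaw.
Attach tense present feg- → fegwuhuyigaw.
Attach polarity affirmative ro- → rofegwuhuyigaw.
Attach evidentiality assumed er- (before consonant 'r') → errofegwuhuyigaw.
Apply epenthesis: errofegwuhuyigaw → erirofegiwuhuyigaw.

erirofegiwuhuyigaw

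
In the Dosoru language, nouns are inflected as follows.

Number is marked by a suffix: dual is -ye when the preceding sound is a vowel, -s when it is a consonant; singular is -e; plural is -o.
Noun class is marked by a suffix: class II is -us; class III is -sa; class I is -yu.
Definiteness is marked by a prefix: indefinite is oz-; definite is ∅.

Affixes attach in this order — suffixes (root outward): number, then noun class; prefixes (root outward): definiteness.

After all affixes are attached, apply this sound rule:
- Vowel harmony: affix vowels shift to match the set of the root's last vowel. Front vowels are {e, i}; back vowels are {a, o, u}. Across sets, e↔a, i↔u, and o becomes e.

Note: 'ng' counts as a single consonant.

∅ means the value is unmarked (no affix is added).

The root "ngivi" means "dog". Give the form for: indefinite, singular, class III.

ezngiviese

Attach definiteness indefinite oz- → ozngivi.
Attach number singular -e → ozngivie.
Attach noun class class III -sa → ozngiviesa.
Apply vowel harmony: ozngiviesa → ezngiviese.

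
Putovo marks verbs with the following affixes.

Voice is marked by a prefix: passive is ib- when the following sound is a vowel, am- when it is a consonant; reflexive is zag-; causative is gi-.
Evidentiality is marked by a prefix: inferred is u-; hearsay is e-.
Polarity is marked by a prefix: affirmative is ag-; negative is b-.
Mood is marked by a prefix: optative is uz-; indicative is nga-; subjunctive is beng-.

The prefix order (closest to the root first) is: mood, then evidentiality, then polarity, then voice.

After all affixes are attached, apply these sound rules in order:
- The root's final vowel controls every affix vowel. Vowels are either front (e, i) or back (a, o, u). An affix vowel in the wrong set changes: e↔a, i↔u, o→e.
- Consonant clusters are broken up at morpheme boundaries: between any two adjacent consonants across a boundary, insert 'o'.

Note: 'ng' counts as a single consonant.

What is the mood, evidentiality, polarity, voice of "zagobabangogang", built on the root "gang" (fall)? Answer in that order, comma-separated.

subjunctive, hearsay, negative, reflexive

Segment: zag-b-e-beng-gang.
mood: beng- → subjunctive.
evidentiality: e- → hearsay.
polarity: b- → negative.
voice: zag- → reflexive.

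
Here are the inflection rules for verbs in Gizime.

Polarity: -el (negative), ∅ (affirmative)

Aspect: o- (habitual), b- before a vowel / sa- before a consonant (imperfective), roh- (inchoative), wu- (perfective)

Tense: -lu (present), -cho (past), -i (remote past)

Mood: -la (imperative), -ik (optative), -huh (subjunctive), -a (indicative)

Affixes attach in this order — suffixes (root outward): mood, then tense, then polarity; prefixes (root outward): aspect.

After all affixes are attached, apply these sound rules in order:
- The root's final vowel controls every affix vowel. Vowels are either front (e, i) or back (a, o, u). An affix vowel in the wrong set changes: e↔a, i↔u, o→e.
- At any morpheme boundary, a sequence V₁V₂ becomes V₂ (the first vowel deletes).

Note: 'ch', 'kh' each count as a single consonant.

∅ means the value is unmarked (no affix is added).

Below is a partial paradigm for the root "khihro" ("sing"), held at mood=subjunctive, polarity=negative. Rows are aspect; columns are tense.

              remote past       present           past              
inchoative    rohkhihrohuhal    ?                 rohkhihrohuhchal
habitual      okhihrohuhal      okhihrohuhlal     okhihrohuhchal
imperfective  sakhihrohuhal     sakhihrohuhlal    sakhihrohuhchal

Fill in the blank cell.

rohkhihrohuhlal

Attach aspect inchoative roh- → rohkhihro.
Attach mood subjunctive -huh → rohkhihrohuh.
Attach tense present -lu → rohkhihrohuhlu.
Attach polarity negative -el → rohkhihrohuhluel.
Apply vowel harmony: rohkhihrohuhluel → rohkhihrohuhlual.
Apply vowel deletion: rohkhihrohuhlual → rohkhihrohuhlal.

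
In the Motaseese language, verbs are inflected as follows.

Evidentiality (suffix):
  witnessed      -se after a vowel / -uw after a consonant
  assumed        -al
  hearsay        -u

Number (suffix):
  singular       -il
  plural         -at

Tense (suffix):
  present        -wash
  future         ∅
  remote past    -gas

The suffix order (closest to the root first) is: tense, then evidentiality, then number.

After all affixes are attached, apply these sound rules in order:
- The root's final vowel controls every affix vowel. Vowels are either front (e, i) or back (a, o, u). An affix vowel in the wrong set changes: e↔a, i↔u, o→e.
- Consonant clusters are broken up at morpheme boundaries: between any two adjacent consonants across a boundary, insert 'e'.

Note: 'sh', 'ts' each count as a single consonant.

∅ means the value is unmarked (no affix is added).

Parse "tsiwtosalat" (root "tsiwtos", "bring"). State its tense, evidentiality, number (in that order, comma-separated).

future, assumed, plural

Segment: tsiwtos-al-at.
tense: ∅ → future.
evidentiality: -al → assumed.
number: -at → plural.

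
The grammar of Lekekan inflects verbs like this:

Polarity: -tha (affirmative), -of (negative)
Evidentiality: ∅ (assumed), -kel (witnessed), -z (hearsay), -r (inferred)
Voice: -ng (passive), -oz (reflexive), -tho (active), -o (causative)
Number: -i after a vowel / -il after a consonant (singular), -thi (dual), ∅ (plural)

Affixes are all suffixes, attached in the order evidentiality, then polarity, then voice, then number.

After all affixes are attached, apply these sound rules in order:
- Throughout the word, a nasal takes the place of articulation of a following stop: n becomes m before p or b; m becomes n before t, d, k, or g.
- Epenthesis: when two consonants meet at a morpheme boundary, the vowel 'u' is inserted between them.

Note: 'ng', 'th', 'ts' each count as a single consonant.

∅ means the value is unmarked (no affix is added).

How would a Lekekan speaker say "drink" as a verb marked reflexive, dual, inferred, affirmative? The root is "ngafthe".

ngaftheruthaozuthi

Attach evidentiality inferred -r → ngafther.
Attach polarity affirmative -tha → ngafthertha.
Attach voice reflexive -oz → ngaftherthaoz.
Attach number dual -thi → ngaftherthaozthi.
Nasal assimilation: no change.
Apply epenthesis: ngaftherthaozthi → ngaftheruthaozuthi.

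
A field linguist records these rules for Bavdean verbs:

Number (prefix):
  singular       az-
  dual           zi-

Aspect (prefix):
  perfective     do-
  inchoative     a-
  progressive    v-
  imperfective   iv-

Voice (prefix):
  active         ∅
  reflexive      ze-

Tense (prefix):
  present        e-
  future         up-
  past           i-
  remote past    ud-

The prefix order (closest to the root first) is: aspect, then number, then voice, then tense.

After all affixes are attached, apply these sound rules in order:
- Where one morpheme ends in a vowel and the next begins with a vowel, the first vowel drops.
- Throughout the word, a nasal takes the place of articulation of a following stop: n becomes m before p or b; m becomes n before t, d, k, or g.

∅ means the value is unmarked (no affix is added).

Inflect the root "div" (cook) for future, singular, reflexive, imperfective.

Attach aspect imperfective iv- → ivdiv.
Attach number singular az- → azivdiv.
Attach voice reflexive ze- → zeazivdiv.
Attach tense future up- → upzeazivdiv.
Apply vowel deletion: upzeazivdiv → upzazivdiv.
Nasal assimilation: no change.

upzazivdiv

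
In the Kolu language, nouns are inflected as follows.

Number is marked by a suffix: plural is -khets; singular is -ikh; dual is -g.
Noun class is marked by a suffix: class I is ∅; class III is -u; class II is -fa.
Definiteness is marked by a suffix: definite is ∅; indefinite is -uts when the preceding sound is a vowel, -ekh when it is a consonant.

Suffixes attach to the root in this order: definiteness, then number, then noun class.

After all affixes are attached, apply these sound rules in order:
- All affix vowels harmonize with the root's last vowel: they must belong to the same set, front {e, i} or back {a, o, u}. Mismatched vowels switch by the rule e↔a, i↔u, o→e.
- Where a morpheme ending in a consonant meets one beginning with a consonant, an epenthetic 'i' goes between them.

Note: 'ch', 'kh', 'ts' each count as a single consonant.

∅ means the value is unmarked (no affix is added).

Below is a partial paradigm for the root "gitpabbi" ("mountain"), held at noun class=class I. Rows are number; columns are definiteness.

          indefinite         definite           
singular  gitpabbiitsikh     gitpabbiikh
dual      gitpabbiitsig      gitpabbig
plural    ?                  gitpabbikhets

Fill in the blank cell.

Attach definiteness indefinite -uts (after vowel 'i') → gitpabbiuts.
Attach number plural -khets → gitpabbiutskhets.
noun class = class I: zero marking, form stays gitpabbiutskhets.
Apply vowel harmony: gitpabbiutskhets → gitpabbiitskhets.
Apply epenthesis: gitpabbiitskhets → gitpabbiitsikhets.

gitpabbiitsikhets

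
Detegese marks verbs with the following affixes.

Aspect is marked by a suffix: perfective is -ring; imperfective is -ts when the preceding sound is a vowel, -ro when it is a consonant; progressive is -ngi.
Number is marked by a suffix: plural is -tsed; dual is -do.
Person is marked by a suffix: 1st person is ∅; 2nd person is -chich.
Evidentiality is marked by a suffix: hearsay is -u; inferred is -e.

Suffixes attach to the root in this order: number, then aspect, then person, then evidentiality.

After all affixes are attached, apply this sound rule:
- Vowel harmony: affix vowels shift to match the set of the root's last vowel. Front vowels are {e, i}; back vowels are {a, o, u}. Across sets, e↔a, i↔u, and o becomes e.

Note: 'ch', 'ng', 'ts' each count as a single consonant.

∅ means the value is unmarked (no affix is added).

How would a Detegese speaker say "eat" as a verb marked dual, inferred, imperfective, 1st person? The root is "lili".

Attach number dual -do → lilido.
Attach aspect imperfective -ts (after vowel 'o') → lilidots.
person = 1st person: zero marking, form stays lilidots.
Attach evidentiality inferred -e → lilidotse.
Apply vowel harmony: lilidotse → lilidetse.

lilidetse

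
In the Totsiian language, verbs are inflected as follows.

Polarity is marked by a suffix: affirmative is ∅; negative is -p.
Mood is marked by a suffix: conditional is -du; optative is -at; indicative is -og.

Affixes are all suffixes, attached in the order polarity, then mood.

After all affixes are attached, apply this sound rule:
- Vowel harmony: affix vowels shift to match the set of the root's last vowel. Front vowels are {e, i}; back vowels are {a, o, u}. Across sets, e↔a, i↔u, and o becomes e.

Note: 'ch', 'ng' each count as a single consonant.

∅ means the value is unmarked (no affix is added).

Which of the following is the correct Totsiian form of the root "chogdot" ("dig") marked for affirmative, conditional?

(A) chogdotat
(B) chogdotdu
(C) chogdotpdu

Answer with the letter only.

polarity = affirmative: zero marking, form stays chogdot.
Attach mood conditional -du → chogdotdu.
Vowel harmony: no change.
So the correct form is chogdotdu, option (B).
(A) chogdotat is wrong: it uses optative instead of conditional for mood.
(C) chogdotpdu is wrong: it uses negative instead of affirmative for polarity.

B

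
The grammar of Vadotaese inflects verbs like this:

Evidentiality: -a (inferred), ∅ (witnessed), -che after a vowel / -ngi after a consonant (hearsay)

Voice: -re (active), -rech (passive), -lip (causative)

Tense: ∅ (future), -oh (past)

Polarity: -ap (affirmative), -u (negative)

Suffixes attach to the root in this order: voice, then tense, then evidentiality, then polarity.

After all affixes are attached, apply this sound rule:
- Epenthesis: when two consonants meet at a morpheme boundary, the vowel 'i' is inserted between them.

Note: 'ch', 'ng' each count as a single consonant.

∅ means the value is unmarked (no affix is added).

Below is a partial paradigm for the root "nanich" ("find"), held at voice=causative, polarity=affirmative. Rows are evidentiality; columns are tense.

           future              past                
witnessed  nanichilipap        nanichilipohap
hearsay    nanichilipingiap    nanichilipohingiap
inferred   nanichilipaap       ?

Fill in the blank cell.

nanichilipohaap

Attach voice causative -lip → nanichlip.
Attach tense past -oh → nanichlipoh.
Attach evidentiality inferred -a → nanichlipoha.
Attach polarity affirmative -ap → nanichlipohaap.
Apply epenthesis: nanichlipohaap → nanichilipohaap.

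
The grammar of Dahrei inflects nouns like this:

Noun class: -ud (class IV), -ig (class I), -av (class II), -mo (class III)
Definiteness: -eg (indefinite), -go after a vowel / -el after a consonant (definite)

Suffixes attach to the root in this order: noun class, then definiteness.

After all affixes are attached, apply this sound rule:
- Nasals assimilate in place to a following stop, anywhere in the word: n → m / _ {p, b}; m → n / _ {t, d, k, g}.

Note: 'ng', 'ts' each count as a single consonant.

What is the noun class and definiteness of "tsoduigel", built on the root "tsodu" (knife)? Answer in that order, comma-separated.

class I, definite

Segment: tsodu-ig-el.
noun class: -ig → class I.
definiteness: -go/el → definite.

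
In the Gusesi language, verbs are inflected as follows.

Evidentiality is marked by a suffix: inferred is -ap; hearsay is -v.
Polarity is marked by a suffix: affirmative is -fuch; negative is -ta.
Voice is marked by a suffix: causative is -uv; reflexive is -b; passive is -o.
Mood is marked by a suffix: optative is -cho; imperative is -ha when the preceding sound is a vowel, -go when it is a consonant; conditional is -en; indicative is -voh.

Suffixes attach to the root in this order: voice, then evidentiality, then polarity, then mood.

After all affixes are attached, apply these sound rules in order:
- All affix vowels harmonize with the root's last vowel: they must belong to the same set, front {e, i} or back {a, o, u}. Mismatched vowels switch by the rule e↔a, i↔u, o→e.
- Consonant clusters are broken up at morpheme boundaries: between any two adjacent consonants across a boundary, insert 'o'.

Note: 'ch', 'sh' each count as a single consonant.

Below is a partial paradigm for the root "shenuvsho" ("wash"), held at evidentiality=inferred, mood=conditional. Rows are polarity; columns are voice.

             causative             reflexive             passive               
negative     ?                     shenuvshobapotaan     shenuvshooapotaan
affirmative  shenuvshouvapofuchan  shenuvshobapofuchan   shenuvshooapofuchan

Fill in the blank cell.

Attach voice causative -uv → shenuvshouv.
Attach evidentiality inferred -ap → shenuvshouvap.
Attach polarity negative -ta → shenuvshouvapta.
Attach mood conditional -en → shenuvshouvaptaen.
Apply vowel harmony: shenuvshouvaptaen → shenuvshouvaptaan.
Apply epenthesis: shenuvshouvaptaan → shenuvshouvapotaan.

shenuvshouvapotaan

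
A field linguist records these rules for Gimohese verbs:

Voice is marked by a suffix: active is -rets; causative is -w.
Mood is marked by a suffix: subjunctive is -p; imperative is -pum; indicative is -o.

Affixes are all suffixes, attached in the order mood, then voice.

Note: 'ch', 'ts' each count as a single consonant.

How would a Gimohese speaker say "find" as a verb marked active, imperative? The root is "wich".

Attach mood imperative -pum → wichpum.
Attach voice active -rets → wichpumrets.

wichpumrets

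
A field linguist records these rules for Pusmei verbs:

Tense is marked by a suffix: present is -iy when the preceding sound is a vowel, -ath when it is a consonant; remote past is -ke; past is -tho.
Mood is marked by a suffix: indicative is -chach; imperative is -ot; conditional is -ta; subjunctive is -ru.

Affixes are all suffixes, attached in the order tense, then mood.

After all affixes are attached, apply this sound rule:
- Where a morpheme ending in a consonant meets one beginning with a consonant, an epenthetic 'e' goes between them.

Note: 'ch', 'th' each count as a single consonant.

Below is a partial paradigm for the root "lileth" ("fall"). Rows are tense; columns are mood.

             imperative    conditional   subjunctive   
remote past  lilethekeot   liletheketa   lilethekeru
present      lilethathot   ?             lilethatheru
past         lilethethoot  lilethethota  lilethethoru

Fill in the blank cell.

Attach tense present -ath (after consonant 'th') → lilethath.
Attach mood conditional -ta → lilethathta.
Apply epenthesis: lilethathta → lilethatheta.

lilethatheta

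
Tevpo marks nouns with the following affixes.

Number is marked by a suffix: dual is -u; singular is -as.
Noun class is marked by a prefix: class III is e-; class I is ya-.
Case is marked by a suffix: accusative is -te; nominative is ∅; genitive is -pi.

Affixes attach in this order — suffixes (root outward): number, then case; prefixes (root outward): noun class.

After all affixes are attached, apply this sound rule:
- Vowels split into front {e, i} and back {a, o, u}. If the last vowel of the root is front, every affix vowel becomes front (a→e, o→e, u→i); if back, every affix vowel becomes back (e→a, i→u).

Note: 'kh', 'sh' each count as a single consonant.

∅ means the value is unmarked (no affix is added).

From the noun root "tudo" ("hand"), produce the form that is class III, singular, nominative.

atudoas

Attach number singular -as → tudoas.
case = nominative: zero marking, form stays tudoas.
Attach noun class class III e- → etudoas.
Apply vowel harmony: etudoas → atudoas.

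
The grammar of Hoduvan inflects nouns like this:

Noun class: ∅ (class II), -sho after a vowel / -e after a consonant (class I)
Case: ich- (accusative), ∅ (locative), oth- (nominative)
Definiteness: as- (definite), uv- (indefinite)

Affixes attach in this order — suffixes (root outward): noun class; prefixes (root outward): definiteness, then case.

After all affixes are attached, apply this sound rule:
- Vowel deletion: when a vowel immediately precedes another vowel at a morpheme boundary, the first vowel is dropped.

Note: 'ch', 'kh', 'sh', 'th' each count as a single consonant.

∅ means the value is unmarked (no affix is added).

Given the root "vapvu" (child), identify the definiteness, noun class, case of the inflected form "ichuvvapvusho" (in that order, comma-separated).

Segment: ich-uv-vapvu-sho.
definiteness: uv- → indefinite.
noun class: -sho/e → class I.
case: ich- → accusative.

indefinite, class I, accusative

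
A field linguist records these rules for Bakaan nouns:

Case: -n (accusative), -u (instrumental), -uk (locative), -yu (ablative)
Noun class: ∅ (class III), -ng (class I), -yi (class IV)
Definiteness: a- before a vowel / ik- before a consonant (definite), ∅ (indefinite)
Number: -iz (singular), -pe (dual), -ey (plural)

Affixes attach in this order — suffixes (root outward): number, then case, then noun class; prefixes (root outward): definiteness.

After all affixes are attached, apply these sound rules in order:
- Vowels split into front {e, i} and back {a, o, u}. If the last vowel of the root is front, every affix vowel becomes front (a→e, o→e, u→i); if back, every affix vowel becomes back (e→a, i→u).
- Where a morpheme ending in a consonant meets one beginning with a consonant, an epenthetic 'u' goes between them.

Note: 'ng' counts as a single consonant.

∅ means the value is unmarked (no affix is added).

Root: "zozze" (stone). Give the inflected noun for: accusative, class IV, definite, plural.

Attach definiteness definite ik- (before consonant 'z') → ikzozze.
Attach number plural -ey → ikzozzeey.
Attach case accusative -n → ikzozzeeyn.
Attach noun class class IV -yi → ikzozzeeynyi.
Vowel harmony: no change.
Apply epenthesis: ikzozzeeynyi → ikuzozzeeyunuyi.

ikuzozzeeyunuyi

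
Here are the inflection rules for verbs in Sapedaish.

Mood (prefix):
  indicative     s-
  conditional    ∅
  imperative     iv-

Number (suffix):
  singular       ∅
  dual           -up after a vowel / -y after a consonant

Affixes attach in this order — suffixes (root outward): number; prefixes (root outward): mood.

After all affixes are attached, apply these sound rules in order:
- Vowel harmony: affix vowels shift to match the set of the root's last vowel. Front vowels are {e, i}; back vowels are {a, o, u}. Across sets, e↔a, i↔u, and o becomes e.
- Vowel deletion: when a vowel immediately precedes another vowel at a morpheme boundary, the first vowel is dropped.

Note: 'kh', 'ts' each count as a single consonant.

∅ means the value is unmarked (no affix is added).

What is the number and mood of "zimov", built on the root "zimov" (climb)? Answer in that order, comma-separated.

singular, conditional

Segment: zimov.
number: ∅ → singular.
mood: ∅ → conditional.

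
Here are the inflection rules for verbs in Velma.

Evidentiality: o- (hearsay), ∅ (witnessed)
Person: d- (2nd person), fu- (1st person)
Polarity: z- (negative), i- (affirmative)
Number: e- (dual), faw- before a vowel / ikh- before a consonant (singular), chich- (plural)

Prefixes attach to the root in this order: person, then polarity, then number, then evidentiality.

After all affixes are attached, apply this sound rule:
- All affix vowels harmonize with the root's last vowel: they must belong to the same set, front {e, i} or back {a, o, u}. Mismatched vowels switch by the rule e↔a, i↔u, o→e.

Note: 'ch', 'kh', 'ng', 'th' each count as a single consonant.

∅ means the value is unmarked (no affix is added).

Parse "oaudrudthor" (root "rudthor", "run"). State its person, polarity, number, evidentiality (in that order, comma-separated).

2nd person, affirmative, dual, hearsay

Segment: o-e-i-d-rudthor.
person: d- → 2nd person.
polarity: i- → affirmative.
number: e- → dual.
evidentiality: o- → hearsay.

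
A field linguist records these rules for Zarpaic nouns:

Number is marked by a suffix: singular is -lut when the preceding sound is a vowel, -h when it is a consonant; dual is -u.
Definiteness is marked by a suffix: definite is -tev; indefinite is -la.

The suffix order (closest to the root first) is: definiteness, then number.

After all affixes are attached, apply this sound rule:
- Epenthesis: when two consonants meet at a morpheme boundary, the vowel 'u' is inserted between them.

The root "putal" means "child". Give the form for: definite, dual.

putalutevu

Attach definiteness definite -tev → putaltev.
Attach number dual -u → putaltevu.
Apply epenthesis: putaltevu → putalutevu.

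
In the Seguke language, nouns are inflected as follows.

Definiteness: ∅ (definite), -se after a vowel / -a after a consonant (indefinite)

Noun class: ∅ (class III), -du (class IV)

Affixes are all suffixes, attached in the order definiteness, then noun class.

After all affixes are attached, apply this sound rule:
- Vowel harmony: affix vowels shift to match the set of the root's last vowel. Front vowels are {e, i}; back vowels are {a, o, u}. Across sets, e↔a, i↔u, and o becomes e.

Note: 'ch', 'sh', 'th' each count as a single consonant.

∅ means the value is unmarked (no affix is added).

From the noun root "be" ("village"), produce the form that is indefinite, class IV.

besedi

Attach definiteness indefinite -se (after vowel 'e') → bese.
Attach noun class class IV -du → besedu.
Apply vowel harmony: besedu → besedi.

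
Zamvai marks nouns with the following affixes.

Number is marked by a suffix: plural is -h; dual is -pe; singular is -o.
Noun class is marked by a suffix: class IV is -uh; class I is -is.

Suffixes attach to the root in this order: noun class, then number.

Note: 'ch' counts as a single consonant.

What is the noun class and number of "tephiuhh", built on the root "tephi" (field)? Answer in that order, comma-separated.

class IV, plural

Segment: tephi-uh-h.
noun class: -uh → class IV.
number: -h → plural.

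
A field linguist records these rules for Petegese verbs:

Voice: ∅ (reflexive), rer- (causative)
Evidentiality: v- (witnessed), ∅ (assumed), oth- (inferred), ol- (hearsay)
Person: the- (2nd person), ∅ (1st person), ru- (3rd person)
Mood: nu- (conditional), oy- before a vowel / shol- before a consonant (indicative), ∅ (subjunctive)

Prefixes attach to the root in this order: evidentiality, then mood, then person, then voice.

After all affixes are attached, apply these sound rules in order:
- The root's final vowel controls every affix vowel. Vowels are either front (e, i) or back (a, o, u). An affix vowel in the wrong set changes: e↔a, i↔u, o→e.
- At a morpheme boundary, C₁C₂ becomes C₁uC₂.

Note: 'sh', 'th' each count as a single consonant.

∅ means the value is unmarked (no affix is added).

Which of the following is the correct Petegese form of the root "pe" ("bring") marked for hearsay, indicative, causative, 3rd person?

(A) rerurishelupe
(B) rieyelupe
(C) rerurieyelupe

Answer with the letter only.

C

Attach evidentiality hearsay ol- → olpe.
Attach mood indicative oy- (before vowel 'o') → oyolpe.
Attach person 3rd person ru- → ruoyolpe.
Attach voice causative rer- → rerruoyolpe.
Apply vowel harmony: rerruoyolpe → rerrieyelpe.
Apply epenthesis: rerrieyelpe → rerurieyelupe.
So the correct form is rerurieyelupe, option (C).
(A) rerurishelupe is wrong: it uses assumed instead of hearsay for evidentiality.
(B) rieyelupe is wrong: it uses reflexive instead of causative for voice.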